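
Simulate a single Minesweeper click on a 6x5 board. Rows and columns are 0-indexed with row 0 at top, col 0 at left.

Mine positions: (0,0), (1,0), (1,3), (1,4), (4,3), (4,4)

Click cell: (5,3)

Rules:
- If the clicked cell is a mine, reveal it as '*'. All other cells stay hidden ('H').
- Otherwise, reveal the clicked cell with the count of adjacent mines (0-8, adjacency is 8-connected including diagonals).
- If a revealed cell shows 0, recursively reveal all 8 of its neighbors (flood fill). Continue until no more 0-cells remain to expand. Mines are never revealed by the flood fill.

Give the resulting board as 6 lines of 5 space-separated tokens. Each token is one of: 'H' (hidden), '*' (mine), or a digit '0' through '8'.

H H H H H
H H H H H
H H H H H
H H H H H
H H H H H
H H H 2 H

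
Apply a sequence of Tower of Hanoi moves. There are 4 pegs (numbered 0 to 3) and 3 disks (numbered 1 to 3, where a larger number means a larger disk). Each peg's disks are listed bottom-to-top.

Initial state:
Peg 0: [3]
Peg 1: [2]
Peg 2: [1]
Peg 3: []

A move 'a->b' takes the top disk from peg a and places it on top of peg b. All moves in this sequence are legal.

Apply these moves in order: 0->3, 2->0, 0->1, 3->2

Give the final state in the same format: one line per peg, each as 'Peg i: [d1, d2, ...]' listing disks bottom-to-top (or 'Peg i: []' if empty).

Answer: Peg 0: []
Peg 1: [2, 1]
Peg 2: [3]
Peg 3: []

Derivation:
After move 1 (0->3):
Peg 0: []
Peg 1: [2]
Peg 2: [1]
Peg 3: [3]

After move 2 (2->0):
Peg 0: [1]
Peg 1: [2]
Peg 2: []
Peg 3: [3]

After move 3 (0->1):
Peg 0: []
Peg 1: [2, 1]
Peg 2: []
Peg 3: [3]

After move 4 (3->2):
Peg 0: []
Peg 1: [2, 1]
Peg 2: [3]
Peg 3: []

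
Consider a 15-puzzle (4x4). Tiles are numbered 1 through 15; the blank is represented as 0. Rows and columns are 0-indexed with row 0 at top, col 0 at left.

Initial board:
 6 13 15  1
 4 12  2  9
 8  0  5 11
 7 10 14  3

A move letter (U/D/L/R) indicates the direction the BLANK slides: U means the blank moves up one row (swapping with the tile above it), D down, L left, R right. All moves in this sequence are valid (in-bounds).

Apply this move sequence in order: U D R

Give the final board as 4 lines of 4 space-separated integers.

Answer:  6 13 15  1
 4 12  2  9
 8  5  0 11
 7 10 14  3

Derivation:
After move 1 (U):
 6 13 15  1
 4  0  2  9
 8 12  5 11
 7 10 14  3

After move 2 (D):
 6 13 15  1
 4 12  2  9
 8  0  5 11
 7 10 14  3

After move 3 (R):
 6 13 15  1
 4 12  2  9
 8  5  0 11
 7 10 14  3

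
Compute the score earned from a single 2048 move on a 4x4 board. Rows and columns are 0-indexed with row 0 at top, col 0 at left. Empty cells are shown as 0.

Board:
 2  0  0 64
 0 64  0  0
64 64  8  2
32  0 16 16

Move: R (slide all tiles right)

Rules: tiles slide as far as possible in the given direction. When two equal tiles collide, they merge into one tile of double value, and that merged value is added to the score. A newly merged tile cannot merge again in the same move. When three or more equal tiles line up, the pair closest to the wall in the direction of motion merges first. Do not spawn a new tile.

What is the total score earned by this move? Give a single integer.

Answer: 160

Derivation:
Slide right:
row 0: [2, 0, 0, 64] -> [0, 0, 2, 64]  score +0 (running 0)
row 1: [0, 64, 0, 0] -> [0, 0, 0, 64]  score +0 (running 0)
row 2: [64, 64, 8, 2] -> [0, 128, 8, 2]  score +128 (running 128)
row 3: [32, 0, 16, 16] -> [0, 0, 32, 32]  score +32 (running 160)
Board after move:
  0   0   2  64
  0   0   0  64
  0 128   8   2
  0   0  32  32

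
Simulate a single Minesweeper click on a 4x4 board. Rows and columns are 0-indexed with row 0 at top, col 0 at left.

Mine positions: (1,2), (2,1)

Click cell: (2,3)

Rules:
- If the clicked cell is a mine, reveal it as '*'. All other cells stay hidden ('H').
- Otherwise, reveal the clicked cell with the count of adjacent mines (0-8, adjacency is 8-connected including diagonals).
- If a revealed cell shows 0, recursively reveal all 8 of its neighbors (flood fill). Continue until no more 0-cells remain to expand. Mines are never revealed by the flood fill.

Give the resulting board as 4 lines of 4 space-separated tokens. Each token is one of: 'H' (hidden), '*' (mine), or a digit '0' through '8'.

H H H H
H H H H
H H H 1
H H H H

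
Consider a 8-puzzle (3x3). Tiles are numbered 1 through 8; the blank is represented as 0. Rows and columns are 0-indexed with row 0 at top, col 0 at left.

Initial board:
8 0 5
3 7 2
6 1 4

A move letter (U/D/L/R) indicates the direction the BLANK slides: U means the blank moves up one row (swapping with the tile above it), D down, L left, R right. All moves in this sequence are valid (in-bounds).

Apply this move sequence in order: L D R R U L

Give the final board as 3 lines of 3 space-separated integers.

After move 1 (L):
0 8 5
3 7 2
6 1 4

After move 2 (D):
3 8 5
0 7 2
6 1 4

After move 3 (R):
3 8 5
7 0 2
6 1 4

After move 4 (R):
3 8 5
7 2 0
6 1 4

After move 5 (U):
3 8 0
7 2 5
6 1 4

After move 6 (L):
3 0 8
7 2 5
6 1 4

Answer: 3 0 8
7 2 5
6 1 4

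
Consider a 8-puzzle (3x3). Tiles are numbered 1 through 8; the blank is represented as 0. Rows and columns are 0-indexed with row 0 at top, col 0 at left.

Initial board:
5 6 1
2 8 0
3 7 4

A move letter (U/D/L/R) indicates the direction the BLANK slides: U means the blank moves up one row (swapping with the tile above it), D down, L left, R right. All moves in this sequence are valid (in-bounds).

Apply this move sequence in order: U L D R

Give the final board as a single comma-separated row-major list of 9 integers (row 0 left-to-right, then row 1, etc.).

After move 1 (U):
5 6 0
2 8 1
3 7 4

After move 2 (L):
5 0 6
2 8 1
3 7 4

After move 3 (D):
5 8 6
2 0 1
3 7 4

After move 4 (R):
5 8 6
2 1 0
3 7 4

Answer: 5, 8, 6, 2, 1, 0, 3, 7, 4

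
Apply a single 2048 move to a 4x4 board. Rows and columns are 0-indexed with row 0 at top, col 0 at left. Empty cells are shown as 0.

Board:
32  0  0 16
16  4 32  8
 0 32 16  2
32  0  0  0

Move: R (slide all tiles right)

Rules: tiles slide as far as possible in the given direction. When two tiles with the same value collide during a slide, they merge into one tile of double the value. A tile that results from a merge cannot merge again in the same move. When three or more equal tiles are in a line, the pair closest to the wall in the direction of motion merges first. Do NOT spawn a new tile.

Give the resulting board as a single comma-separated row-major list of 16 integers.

Answer: 0, 0, 32, 16, 16, 4, 32, 8, 0, 32, 16, 2, 0, 0, 0, 32

Derivation:
Slide right:
row 0: [32, 0, 0, 16] -> [0, 0, 32, 16]
row 1: [16, 4, 32, 8] -> [16, 4, 32, 8]
row 2: [0, 32, 16, 2] -> [0, 32, 16, 2]
row 3: [32, 0, 0, 0] -> [0, 0, 0, 32]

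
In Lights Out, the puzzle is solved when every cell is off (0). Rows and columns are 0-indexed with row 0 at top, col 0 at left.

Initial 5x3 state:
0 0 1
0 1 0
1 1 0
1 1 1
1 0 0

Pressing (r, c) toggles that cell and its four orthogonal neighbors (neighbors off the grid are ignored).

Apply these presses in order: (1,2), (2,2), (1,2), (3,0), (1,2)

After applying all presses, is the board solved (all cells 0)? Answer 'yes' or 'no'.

Answer: yes

Derivation:
After press 1 at (1,2):
0 0 0
0 0 1
1 1 1
1 1 1
1 0 0

After press 2 at (2,2):
0 0 0
0 0 0
1 0 0
1 1 0
1 0 0

After press 3 at (1,2):
0 0 1
0 1 1
1 0 1
1 1 0
1 0 0

After press 4 at (3,0):
0 0 1
0 1 1
0 0 1
0 0 0
0 0 0

After press 5 at (1,2):
0 0 0
0 0 0
0 0 0
0 0 0
0 0 0

Lights still on: 0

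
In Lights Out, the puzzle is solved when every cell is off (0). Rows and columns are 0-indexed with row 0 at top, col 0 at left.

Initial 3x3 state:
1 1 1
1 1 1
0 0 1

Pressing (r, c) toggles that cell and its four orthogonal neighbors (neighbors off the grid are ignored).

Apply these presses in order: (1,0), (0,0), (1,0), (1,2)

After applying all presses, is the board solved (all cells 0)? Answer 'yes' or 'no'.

After press 1 at (1,0):
0 1 1
0 0 1
1 0 1

After press 2 at (0,0):
1 0 1
1 0 1
1 0 1

After press 3 at (1,0):
0 0 1
0 1 1
0 0 1

After press 4 at (1,2):
0 0 0
0 0 0
0 0 0

Lights still on: 0

Answer: yes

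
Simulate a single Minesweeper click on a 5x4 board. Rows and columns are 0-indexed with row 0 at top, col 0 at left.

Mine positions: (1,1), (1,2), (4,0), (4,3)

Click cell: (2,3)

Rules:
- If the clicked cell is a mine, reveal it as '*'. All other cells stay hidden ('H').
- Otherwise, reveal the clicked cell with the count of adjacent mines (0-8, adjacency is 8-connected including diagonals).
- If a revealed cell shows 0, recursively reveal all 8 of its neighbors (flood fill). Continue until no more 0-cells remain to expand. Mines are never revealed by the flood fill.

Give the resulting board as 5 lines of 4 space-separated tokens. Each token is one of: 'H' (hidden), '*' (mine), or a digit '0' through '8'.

H H H H
H H H H
H H H 1
H H H H
H H H H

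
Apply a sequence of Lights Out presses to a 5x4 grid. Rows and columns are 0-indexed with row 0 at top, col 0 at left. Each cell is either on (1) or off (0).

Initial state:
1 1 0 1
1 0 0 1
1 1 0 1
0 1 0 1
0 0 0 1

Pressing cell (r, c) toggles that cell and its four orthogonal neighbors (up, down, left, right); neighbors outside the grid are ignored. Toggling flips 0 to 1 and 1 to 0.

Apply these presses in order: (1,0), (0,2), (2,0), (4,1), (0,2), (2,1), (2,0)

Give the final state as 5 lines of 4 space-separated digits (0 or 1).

Answer: 0 1 0 1
0 0 0 1
1 0 1 1
0 1 0 1
1 1 1 1

Derivation:
After press 1 at (1,0):
0 1 0 1
0 1 0 1
0 1 0 1
0 1 0 1
0 0 0 1

After press 2 at (0,2):
0 0 1 0
0 1 1 1
0 1 0 1
0 1 0 1
0 0 0 1

After press 3 at (2,0):
0 0 1 0
1 1 1 1
1 0 0 1
1 1 0 1
0 0 0 1

After press 4 at (4,1):
0 0 1 0
1 1 1 1
1 0 0 1
1 0 0 1
1 1 1 1

After press 5 at (0,2):
0 1 0 1
1 1 0 1
1 0 0 1
1 0 0 1
1 1 1 1

After press 6 at (2,1):
0 1 0 1
1 0 0 1
0 1 1 1
1 1 0 1
1 1 1 1

After press 7 at (2,0):
0 1 0 1
0 0 0 1
1 0 1 1
0 1 0 1
1 1 1 1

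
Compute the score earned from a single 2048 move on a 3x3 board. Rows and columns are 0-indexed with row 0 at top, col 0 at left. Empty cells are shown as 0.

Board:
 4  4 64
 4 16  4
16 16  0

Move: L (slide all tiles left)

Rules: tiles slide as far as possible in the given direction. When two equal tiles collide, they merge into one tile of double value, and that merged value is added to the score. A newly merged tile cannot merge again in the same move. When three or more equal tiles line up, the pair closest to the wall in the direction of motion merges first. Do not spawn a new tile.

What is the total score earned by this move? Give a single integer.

Answer: 40

Derivation:
Slide left:
row 0: [4, 4, 64] -> [8, 64, 0]  score +8 (running 8)
row 1: [4, 16, 4] -> [4, 16, 4]  score +0 (running 8)
row 2: [16, 16, 0] -> [32, 0, 0]  score +32 (running 40)
Board after move:
 8 64  0
 4 16  4
32  0  0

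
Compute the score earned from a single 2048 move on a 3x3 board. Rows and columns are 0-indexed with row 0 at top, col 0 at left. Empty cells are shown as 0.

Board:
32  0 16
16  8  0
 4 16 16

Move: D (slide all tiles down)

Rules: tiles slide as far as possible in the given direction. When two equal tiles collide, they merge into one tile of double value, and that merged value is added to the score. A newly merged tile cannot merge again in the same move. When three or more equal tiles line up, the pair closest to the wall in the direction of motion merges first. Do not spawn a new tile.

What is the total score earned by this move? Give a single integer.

Answer: 32

Derivation:
Slide down:
col 0: [32, 16, 4] -> [32, 16, 4]  score +0 (running 0)
col 1: [0, 8, 16] -> [0, 8, 16]  score +0 (running 0)
col 2: [16, 0, 16] -> [0, 0, 32]  score +32 (running 32)
Board after move:
32  0  0
16  8  0
 4 16 32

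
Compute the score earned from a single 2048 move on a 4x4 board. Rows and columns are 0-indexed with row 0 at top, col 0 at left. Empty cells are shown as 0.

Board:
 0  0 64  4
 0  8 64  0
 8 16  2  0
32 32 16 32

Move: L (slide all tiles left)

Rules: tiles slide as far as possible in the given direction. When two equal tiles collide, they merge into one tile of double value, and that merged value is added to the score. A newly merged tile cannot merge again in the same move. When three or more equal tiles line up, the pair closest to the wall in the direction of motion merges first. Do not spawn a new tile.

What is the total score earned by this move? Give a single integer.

Answer: 64

Derivation:
Slide left:
row 0: [0, 0, 64, 4] -> [64, 4, 0, 0]  score +0 (running 0)
row 1: [0, 8, 64, 0] -> [8, 64, 0, 0]  score +0 (running 0)
row 2: [8, 16, 2, 0] -> [8, 16, 2, 0]  score +0 (running 0)
row 3: [32, 32, 16, 32] -> [64, 16, 32, 0]  score +64 (running 64)
Board after move:
64  4  0  0
 8 64  0  0
 8 16  2  0
64 16 32  0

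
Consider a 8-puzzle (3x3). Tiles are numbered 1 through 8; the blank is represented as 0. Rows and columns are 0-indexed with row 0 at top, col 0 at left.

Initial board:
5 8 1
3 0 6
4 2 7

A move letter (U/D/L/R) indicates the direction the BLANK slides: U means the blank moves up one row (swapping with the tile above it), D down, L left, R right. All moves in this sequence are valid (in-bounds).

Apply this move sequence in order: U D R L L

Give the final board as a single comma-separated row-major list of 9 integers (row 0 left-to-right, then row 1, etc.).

Answer: 5, 8, 1, 0, 3, 6, 4, 2, 7

Derivation:
After move 1 (U):
5 0 1
3 8 6
4 2 7

After move 2 (D):
5 8 1
3 0 6
4 2 7

After move 3 (R):
5 8 1
3 6 0
4 2 7

After move 4 (L):
5 8 1
3 0 6
4 2 7

After move 5 (L):
5 8 1
0 3 6
4 2 7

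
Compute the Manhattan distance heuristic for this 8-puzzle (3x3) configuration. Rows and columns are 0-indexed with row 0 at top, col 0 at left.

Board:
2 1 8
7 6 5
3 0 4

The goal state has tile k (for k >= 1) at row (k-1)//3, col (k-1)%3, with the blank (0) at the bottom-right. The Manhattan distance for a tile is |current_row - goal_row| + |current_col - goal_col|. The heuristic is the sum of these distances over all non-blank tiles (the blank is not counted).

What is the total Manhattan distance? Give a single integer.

Answer: 15

Derivation:
Tile 2: (0,0)->(0,1) = 1
Tile 1: (0,1)->(0,0) = 1
Tile 8: (0,2)->(2,1) = 3
Tile 7: (1,0)->(2,0) = 1
Tile 6: (1,1)->(1,2) = 1
Tile 5: (1,2)->(1,1) = 1
Tile 3: (2,0)->(0,2) = 4
Tile 4: (2,2)->(1,0) = 3
Sum: 1 + 1 + 3 + 1 + 1 + 1 + 4 + 3 = 15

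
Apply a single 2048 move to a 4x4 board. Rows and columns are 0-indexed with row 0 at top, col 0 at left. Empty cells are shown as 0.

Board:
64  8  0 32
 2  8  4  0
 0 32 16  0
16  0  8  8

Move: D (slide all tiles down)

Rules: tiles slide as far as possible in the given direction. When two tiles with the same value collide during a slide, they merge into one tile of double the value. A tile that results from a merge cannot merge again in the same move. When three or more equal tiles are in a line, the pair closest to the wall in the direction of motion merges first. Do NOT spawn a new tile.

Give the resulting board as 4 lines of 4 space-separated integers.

Answer:  0  0  0  0
64  0  4  0
 2 16 16 32
16 32  8  8

Derivation:
Slide down:
col 0: [64, 2, 0, 16] -> [0, 64, 2, 16]
col 1: [8, 8, 32, 0] -> [0, 0, 16, 32]
col 2: [0, 4, 16, 8] -> [0, 4, 16, 8]
col 3: [32, 0, 0, 8] -> [0, 0, 32, 8]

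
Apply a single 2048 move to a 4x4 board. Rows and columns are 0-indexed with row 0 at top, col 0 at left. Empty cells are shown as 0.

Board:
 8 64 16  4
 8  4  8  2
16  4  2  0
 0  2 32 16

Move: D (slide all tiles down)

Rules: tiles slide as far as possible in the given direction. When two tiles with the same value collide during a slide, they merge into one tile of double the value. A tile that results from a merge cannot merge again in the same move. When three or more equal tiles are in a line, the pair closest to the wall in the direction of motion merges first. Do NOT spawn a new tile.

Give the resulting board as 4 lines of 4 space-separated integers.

Answer:  0  0 16  0
 0 64  8  4
16  8  2  2
16  2 32 16

Derivation:
Slide down:
col 0: [8, 8, 16, 0] -> [0, 0, 16, 16]
col 1: [64, 4, 4, 2] -> [0, 64, 8, 2]
col 2: [16, 8, 2, 32] -> [16, 8, 2, 32]
col 3: [4, 2, 0, 16] -> [0, 4, 2, 16]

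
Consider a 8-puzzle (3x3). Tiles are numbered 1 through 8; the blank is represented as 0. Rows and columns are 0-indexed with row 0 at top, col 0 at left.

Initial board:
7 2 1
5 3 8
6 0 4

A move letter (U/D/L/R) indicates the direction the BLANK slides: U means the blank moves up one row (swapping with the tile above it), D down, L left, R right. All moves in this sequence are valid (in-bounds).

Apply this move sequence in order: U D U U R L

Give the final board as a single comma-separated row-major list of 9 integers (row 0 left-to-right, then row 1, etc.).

Answer: 7, 0, 1, 5, 2, 8, 6, 3, 4

Derivation:
After move 1 (U):
7 2 1
5 0 8
6 3 4

After move 2 (D):
7 2 1
5 3 8
6 0 4

After move 3 (U):
7 2 1
5 0 8
6 3 4

After move 4 (U):
7 0 1
5 2 8
6 3 4

After move 5 (R):
7 1 0
5 2 8
6 3 4

After move 6 (L):
7 0 1
5 2 8
6 3 4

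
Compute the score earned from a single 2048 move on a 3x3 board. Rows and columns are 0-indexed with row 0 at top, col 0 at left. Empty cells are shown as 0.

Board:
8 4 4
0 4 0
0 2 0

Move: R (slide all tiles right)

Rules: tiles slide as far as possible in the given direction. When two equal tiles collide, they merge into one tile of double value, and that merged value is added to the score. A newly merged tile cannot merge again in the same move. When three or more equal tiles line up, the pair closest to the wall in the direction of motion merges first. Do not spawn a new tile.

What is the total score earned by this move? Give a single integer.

Slide right:
row 0: [8, 4, 4] -> [0, 8, 8]  score +8 (running 8)
row 1: [0, 4, 0] -> [0, 0, 4]  score +0 (running 8)
row 2: [0, 2, 0] -> [0, 0, 2]  score +0 (running 8)
Board after move:
0 8 8
0 0 4
0 0 2

Answer: 8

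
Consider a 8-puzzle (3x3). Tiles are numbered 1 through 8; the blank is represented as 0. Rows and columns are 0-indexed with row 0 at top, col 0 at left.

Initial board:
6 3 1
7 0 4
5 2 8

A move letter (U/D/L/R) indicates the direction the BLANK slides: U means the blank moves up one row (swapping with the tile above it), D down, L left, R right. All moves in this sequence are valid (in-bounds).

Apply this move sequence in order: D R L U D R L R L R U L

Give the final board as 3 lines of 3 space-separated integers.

After move 1 (D):
6 3 1
7 2 4
5 0 8

After move 2 (R):
6 3 1
7 2 4
5 8 0

After move 3 (L):
6 3 1
7 2 4
5 0 8

After move 4 (U):
6 3 1
7 0 4
5 2 8

After move 5 (D):
6 3 1
7 2 4
5 0 8

After move 6 (R):
6 3 1
7 2 4
5 8 0

After move 7 (L):
6 3 1
7 2 4
5 0 8

After move 8 (R):
6 3 1
7 2 4
5 8 0

After move 9 (L):
6 3 1
7 2 4
5 0 8

After move 10 (R):
6 3 1
7 2 4
5 8 0

After move 11 (U):
6 3 1
7 2 0
5 8 4

After move 12 (L):
6 3 1
7 0 2
5 8 4

Answer: 6 3 1
7 0 2
5 8 4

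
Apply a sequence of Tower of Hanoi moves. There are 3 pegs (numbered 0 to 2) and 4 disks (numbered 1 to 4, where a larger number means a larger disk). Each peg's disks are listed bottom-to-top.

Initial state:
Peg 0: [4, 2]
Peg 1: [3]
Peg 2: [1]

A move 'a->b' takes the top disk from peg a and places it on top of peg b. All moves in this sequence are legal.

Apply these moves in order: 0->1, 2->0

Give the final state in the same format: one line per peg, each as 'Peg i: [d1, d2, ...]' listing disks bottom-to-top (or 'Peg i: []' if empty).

After move 1 (0->1):
Peg 0: [4]
Peg 1: [3, 2]
Peg 2: [1]

After move 2 (2->0):
Peg 0: [4, 1]
Peg 1: [3, 2]
Peg 2: []

Answer: Peg 0: [4, 1]
Peg 1: [3, 2]
Peg 2: []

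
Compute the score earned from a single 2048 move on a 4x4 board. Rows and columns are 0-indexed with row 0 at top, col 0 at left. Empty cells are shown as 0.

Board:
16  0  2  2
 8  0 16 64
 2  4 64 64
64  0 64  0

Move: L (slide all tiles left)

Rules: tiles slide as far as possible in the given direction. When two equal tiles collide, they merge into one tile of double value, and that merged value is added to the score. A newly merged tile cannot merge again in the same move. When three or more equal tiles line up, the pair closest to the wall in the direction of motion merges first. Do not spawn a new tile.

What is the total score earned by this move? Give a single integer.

Slide left:
row 0: [16, 0, 2, 2] -> [16, 4, 0, 0]  score +4 (running 4)
row 1: [8, 0, 16, 64] -> [8, 16, 64, 0]  score +0 (running 4)
row 2: [2, 4, 64, 64] -> [2, 4, 128, 0]  score +128 (running 132)
row 3: [64, 0, 64, 0] -> [128, 0, 0, 0]  score +128 (running 260)
Board after move:
 16   4   0   0
  8  16  64   0
  2   4 128   0
128   0   0   0

Answer: 260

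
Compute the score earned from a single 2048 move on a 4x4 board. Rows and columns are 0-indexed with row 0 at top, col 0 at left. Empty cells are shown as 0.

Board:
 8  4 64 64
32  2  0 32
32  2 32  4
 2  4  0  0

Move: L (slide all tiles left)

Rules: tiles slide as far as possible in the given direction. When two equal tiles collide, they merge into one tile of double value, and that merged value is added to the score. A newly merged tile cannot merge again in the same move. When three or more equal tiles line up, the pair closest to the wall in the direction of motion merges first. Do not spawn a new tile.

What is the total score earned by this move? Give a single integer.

Answer: 128

Derivation:
Slide left:
row 0: [8, 4, 64, 64] -> [8, 4, 128, 0]  score +128 (running 128)
row 1: [32, 2, 0, 32] -> [32, 2, 32, 0]  score +0 (running 128)
row 2: [32, 2, 32, 4] -> [32, 2, 32, 4]  score +0 (running 128)
row 3: [2, 4, 0, 0] -> [2, 4, 0, 0]  score +0 (running 128)
Board after move:
  8   4 128   0
 32   2  32   0
 32   2  32   4
  2   4   0   0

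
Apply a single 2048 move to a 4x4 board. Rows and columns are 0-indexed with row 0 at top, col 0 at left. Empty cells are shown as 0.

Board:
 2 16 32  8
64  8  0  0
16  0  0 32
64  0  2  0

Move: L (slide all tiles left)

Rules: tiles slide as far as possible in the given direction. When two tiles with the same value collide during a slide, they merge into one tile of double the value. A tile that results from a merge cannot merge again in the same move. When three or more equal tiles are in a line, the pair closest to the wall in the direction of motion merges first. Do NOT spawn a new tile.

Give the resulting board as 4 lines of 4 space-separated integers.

Answer:  2 16 32  8
64  8  0  0
16 32  0  0
64  2  0  0

Derivation:
Slide left:
row 0: [2, 16, 32, 8] -> [2, 16, 32, 8]
row 1: [64, 8, 0, 0] -> [64, 8, 0, 0]
row 2: [16, 0, 0, 32] -> [16, 32, 0, 0]
row 3: [64, 0, 2, 0] -> [64, 2, 0, 0]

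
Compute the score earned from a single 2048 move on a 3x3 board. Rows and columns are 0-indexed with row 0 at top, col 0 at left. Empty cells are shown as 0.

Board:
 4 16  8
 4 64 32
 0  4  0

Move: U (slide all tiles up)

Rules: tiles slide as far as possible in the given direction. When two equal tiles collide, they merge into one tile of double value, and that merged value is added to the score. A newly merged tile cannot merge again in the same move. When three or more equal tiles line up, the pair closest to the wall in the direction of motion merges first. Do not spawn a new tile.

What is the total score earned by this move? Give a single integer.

Slide up:
col 0: [4, 4, 0] -> [8, 0, 0]  score +8 (running 8)
col 1: [16, 64, 4] -> [16, 64, 4]  score +0 (running 8)
col 2: [8, 32, 0] -> [8, 32, 0]  score +0 (running 8)
Board after move:
 8 16  8
 0 64 32
 0  4  0

Answer: 8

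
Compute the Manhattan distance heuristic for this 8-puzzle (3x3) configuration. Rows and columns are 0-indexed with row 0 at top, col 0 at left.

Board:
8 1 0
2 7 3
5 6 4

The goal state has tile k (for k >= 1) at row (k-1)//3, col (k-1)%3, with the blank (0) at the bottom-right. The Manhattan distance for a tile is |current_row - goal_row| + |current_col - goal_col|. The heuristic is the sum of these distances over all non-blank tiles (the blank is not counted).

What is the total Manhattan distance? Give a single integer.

Tile 8: (0,0)->(2,1) = 3
Tile 1: (0,1)->(0,0) = 1
Tile 2: (1,0)->(0,1) = 2
Tile 7: (1,1)->(2,0) = 2
Tile 3: (1,2)->(0,2) = 1
Tile 5: (2,0)->(1,1) = 2
Tile 6: (2,1)->(1,2) = 2
Tile 4: (2,2)->(1,0) = 3
Sum: 3 + 1 + 2 + 2 + 1 + 2 + 2 + 3 = 16

Answer: 16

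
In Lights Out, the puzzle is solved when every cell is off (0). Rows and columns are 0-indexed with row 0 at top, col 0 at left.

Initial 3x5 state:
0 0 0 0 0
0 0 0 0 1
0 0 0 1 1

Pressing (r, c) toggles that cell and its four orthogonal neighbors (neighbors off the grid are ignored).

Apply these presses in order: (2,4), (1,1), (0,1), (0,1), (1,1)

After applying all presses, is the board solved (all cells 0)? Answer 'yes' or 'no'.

After press 1 at (2,4):
0 0 0 0 0
0 0 0 0 0
0 0 0 0 0

After press 2 at (1,1):
0 1 0 0 0
1 1 1 0 0
0 1 0 0 0

After press 3 at (0,1):
1 0 1 0 0
1 0 1 0 0
0 1 0 0 0

After press 4 at (0,1):
0 1 0 0 0
1 1 1 0 0
0 1 0 0 0

After press 5 at (1,1):
0 0 0 0 0
0 0 0 0 0
0 0 0 0 0

Lights still on: 0

Answer: yes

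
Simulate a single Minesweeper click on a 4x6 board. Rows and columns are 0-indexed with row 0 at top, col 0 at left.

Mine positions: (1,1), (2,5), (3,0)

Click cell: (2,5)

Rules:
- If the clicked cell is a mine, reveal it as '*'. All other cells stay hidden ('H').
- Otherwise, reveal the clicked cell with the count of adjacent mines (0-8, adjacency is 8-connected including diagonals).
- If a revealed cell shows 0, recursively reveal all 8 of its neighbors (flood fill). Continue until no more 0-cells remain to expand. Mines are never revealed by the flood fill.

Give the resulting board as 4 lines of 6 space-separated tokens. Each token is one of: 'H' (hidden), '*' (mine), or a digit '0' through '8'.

H H H H H H
H H H H H H
H H H H H *
H H H H H H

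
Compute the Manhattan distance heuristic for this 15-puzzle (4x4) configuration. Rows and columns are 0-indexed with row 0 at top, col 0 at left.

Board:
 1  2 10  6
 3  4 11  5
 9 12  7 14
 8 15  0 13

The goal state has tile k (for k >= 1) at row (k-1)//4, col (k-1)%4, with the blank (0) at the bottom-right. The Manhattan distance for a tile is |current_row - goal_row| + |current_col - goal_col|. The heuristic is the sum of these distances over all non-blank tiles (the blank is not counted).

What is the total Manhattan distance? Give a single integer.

Tile 1: (0,0)->(0,0) = 0
Tile 2: (0,1)->(0,1) = 0
Tile 10: (0,2)->(2,1) = 3
Tile 6: (0,3)->(1,1) = 3
Tile 3: (1,0)->(0,2) = 3
Tile 4: (1,1)->(0,3) = 3
Tile 11: (1,2)->(2,2) = 1
Tile 5: (1,3)->(1,0) = 3
Tile 9: (2,0)->(2,0) = 0
Tile 12: (2,1)->(2,3) = 2
Tile 7: (2,2)->(1,2) = 1
Tile 14: (2,3)->(3,1) = 3
Tile 8: (3,0)->(1,3) = 5
Tile 15: (3,1)->(3,2) = 1
Tile 13: (3,3)->(3,0) = 3
Sum: 0 + 0 + 3 + 3 + 3 + 3 + 1 + 3 + 0 + 2 + 1 + 3 + 5 + 1 + 3 = 31

Answer: 31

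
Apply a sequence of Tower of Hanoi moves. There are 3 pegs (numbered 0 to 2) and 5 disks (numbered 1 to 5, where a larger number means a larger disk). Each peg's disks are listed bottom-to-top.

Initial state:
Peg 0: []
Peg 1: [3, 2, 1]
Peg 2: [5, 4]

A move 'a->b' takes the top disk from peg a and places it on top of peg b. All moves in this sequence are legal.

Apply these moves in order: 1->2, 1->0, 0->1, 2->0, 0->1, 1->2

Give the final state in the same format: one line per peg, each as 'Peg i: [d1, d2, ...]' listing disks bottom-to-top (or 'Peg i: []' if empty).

After move 1 (1->2):
Peg 0: []
Peg 1: [3, 2]
Peg 2: [5, 4, 1]

After move 2 (1->0):
Peg 0: [2]
Peg 1: [3]
Peg 2: [5, 4, 1]

After move 3 (0->1):
Peg 0: []
Peg 1: [3, 2]
Peg 2: [5, 4, 1]

After move 4 (2->0):
Peg 0: [1]
Peg 1: [3, 2]
Peg 2: [5, 4]

After move 5 (0->1):
Peg 0: []
Peg 1: [3, 2, 1]
Peg 2: [5, 4]

After move 6 (1->2):
Peg 0: []
Peg 1: [3, 2]
Peg 2: [5, 4, 1]

Answer: Peg 0: []
Peg 1: [3, 2]
Peg 2: [5, 4, 1]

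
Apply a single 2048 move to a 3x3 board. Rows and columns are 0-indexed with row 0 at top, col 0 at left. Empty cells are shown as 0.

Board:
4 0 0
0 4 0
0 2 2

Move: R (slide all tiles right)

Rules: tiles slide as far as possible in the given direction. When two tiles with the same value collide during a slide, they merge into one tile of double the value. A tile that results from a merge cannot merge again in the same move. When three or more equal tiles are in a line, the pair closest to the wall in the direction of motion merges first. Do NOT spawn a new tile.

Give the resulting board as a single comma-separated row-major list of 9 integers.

Answer: 0, 0, 4, 0, 0, 4, 0, 0, 4

Derivation:
Slide right:
row 0: [4, 0, 0] -> [0, 0, 4]
row 1: [0, 4, 0] -> [0, 0, 4]
row 2: [0, 2, 2] -> [0, 0, 4]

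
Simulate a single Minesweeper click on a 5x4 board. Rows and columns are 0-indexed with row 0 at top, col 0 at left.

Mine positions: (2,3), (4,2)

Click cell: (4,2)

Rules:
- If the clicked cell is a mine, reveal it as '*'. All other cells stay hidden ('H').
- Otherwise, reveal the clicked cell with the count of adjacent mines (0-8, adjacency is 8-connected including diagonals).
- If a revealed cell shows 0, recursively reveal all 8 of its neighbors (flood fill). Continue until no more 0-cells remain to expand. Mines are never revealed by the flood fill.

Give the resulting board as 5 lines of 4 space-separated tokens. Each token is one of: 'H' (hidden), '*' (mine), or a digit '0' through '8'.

H H H H
H H H H
H H H H
H H H H
H H * H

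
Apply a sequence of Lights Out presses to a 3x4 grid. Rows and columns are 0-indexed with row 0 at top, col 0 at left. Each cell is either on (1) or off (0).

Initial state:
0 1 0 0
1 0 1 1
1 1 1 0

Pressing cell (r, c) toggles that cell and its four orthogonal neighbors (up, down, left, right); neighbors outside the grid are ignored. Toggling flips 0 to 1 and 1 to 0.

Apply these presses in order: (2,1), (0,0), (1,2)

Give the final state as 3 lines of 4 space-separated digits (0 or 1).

Answer: 1 0 1 0
0 0 0 0
0 0 1 0

Derivation:
After press 1 at (2,1):
0 1 0 0
1 1 1 1
0 0 0 0

After press 2 at (0,0):
1 0 0 0
0 1 1 1
0 0 0 0

After press 3 at (1,2):
1 0 1 0
0 0 0 0
0 0 1 0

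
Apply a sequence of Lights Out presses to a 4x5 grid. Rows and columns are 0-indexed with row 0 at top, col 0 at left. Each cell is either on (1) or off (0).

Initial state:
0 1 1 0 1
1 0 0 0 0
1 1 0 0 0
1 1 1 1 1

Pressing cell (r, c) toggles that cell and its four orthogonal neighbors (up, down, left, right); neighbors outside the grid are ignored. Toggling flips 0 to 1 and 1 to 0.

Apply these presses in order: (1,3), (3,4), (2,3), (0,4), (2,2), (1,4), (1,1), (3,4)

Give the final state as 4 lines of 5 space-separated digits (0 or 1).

After press 1 at (1,3):
0 1 1 1 1
1 0 1 1 1
1 1 0 1 0
1 1 1 1 1

After press 2 at (3,4):
0 1 1 1 1
1 0 1 1 1
1 1 0 1 1
1 1 1 0 0

After press 3 at (2,3):
0 1 1 1 1
1 0 1 0 1
1 1 1 0 0
1 1 1 1 0

After press 4 at (0,4):
0 1 1 0 0
1 0 1 0 0
1 1 1 0 0
1 1 1 1 0

After press 5 at (2,2):
0 1 1 0 0
1 0 0 0 0
1 0 0 1 0
1 1 0 1 0

After press 6 at (1,4):
0 1 1 0 1
1 0 0 1 1
1 0 0 1 1
1 1 0 1 0

After press 7 at (1,1):
0 0 1 0 1
0 1 1 1 1
1 1 0 1 1
1 1 0 1 0

After press 8 at (3,4):
0 0 1 0 1
0 1 1 1 1
1 1 0 1 0
1 1 0 0 1

Answer: 0 0 1 0 1
0 1 1 1 1
1 1 0 1 0
1 1 0 0 1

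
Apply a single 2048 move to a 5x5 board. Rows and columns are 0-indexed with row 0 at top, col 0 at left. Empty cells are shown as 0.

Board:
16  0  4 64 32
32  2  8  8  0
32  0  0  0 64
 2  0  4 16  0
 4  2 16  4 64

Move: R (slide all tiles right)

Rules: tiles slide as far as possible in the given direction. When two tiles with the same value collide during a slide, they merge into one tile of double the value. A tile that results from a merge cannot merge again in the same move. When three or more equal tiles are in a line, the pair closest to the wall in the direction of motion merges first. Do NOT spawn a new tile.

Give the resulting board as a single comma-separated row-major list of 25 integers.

Slide right:
row 0: [16, 0, 4, 64, 32] -> [0, 16, 4, 64, 32]
row 1: [32, 2, 8, 8, 0] -> [0, 0, 32, 2, 16]
row 2: [32, 0, 0, 0, 64] -> [0, 0, 0, 32, 64]
row 3: [2, 0, 4, 16, 0] -> [0, 0, 2, 4, 16]
row 4: [4, 2, 16, 4, 64] -> [4, 2, 16, 4, 64]

Answer: 0, 16, 4, 64, 32, 0, 0, 32, 2, 16, 0, 0, 0, 32, 64, 0, 0, 2, 4, 16, 4, 2, 16, 4, 64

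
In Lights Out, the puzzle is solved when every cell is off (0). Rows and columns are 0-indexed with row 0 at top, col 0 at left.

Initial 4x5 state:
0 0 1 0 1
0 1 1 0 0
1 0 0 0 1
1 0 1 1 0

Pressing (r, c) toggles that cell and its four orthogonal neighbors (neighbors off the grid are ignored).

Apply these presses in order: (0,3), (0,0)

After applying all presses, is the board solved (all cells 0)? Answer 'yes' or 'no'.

After press 1 at (0,3):
0 0 0 1 0
0 1 1 1 0
1 0 0 0 1
1 0 1 1 0

After press 2 at (0,0):
1 1 0 1 0
1 1 1 1 0
1 0 0 0 1
1 0 1 1 0

Lights still on: 12

Answer: no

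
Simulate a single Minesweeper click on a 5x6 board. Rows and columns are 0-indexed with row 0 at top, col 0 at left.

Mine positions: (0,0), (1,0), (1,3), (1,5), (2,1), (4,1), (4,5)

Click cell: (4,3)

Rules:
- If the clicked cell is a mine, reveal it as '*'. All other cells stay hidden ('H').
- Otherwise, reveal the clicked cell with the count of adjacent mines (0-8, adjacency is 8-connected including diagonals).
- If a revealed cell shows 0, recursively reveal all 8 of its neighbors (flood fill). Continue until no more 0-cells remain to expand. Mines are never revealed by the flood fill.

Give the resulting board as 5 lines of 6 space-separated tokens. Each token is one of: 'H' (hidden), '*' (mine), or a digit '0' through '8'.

H H H H H H
H H H H H H
H H 2 1 2 H
H H 2 0 1 H
H H 1 0 1 H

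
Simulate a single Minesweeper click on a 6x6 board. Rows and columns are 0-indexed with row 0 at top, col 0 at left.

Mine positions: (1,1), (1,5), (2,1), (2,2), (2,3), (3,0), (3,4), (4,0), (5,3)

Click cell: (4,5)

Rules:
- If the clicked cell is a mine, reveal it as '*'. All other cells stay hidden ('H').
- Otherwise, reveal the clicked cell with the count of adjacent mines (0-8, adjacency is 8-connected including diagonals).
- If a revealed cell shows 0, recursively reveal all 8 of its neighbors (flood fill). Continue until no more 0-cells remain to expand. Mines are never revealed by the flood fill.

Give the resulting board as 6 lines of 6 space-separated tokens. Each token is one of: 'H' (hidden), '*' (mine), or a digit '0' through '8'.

H H H H H H
H H H H H H
H H H H H H
H H H H H H
H H H H H 1
H H H H H H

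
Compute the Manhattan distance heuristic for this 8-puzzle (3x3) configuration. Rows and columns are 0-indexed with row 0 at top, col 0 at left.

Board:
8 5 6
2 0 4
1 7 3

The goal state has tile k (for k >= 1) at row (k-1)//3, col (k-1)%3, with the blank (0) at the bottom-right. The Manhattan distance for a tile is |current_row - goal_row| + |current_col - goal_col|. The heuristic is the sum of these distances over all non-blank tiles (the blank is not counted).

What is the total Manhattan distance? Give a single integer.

Tile 8: at (0,0), goal (2,1), distance |0-2|+|0-1| = 3
Tile 5: at (0,1), goal (1,1), distance |0-1|+|1-1| = 1
Tile 6: at (0,2), goal (1,2), distance |0-1|+|2-2| = 1
Tile 2: at (1,0), goal (0,1), distance |1-0|+|0-1| = 2
Tile 4: at (1,2), goal (1,0), distance |1-1|+|2-0| = 2
Tile 1: at (2,0), goal (0,0), distance |2-0|+|0-0| = 2
Tile 7: at (2,1), goal (2,0), distance |2-2|+|1-0| = 1
Tile 3: at (2,2), goal (0,2), distance |2-0|+|2-2| = 2
Sum: 3 + 1 + 1 + 2 + 2 + 2 + 1 + 2 = 14

Answer: 14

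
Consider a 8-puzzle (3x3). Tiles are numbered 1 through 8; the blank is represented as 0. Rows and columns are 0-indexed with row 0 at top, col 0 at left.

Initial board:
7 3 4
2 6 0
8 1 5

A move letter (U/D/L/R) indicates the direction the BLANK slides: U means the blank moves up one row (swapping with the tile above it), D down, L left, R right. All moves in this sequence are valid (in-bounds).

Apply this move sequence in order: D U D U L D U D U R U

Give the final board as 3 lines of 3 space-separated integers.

Answer: 7 3 0
2 6 4
8 1 5

Derivation:
After move 1 (D):
7 3 4
2 6 5
8 1 0

After move 2 (U):
7 3 4
2 6 0
8 1 5

After move 3 (D):
7 3 4
2 6 5
8 1 0

After move 4 (U):
7 3 4
2 6 0
8 1 5

After move 5 (L):
7 3 4
2 0 6
8 1 5

After move 6 (D):
7 3 4
2 1 6
8 0 5

After move 7 (U):
7 3 4
2 0 6
8 1 5

After move 8 (D):
7 3 4
2 1 6
8 0 5

After move 9 (U):
7 3 4
2 0 6
8 1 5

After move 10 (R):
7 3 4
2 6 0
8 1 5

After move 11 (U):
7 3 0
2 6 4
8 1 5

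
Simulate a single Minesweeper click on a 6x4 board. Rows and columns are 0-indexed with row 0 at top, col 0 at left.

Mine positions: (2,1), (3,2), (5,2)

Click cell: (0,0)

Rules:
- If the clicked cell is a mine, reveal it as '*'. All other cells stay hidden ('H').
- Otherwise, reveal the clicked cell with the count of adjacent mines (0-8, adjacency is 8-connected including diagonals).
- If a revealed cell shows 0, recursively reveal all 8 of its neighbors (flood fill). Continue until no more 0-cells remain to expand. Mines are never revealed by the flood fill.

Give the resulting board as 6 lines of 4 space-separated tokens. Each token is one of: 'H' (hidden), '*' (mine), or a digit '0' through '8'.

0 0 0 0
1 1 1 0
H H 2 1
H H H H
H H H H
H H H H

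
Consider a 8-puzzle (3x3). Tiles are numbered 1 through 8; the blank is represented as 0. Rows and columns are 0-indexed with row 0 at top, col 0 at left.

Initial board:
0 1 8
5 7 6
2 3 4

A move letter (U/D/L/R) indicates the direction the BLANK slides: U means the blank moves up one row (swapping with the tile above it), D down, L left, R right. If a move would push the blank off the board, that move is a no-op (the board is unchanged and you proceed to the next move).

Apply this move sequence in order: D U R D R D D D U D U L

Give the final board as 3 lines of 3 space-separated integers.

After move 1 (D):
5 1 8
0 7 6
2 3 4

After move 2 (U):
0 1 8
5 7 6
2 3 4

After move 3 (R):
1 0 8
5 7 6
2 3 4

After move 4 (D):
1 7 8
5 0 6
2 3 4

After move 5 (R):
1 7 8
5 6 0
2 3 4

After move 6 (D):
1 7 8
5 6 4
2 3 0

After move 7 (D):
1 7 8
5 6 4
2 3 0

After move 8 (D):
1 7 8
5 6 4
2 3 0

After move 9 (U):
1 7 8
5 6 0
2 3 4

After move 10 (D):
1 7 8
5 6 4
2 3 0

After move 11 (U):
1 7 8
5 6 0
2 3 4

After move 12 (L):
1 7 8
5 0 6
2 3 4

Answer: 1 7 8
5 0 6
2 3 4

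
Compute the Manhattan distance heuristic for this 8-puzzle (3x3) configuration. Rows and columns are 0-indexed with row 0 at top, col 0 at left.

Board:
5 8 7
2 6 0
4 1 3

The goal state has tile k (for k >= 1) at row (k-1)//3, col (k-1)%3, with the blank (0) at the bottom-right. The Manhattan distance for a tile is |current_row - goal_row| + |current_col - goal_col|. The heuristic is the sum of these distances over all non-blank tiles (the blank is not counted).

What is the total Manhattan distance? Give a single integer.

Tile 5: (0,0)->(1,1) = 2
Tile 8: (0,1)->(2,1) = 2
Tile 7: (0,2)->(2,0) = 4
Tile 2: (1,0)->(0,1) = 2
Tile 6: (1,1)->(1,2) = 1
Tile 4: (2,0)->(1,0) = 1
Tile 1: (2,1)->(0,0) = 3
Tile 3: (2,2)->(0,2) = 2
Sum: 2 + 2 + 4 + 2 + 1 + 1 + 3 + 2 = 17

Answer: 17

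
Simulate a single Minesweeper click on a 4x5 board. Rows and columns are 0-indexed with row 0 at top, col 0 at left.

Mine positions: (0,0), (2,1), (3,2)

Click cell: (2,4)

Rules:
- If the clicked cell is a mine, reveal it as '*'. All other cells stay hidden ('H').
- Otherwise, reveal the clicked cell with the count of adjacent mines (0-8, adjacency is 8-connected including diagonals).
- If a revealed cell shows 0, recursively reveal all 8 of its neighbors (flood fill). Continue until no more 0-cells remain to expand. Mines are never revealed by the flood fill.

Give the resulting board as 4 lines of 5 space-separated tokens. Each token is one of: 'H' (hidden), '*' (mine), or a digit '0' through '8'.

H 1 0 0 0
H 2 1 0 0
H H 2 1 0
H H H 1 0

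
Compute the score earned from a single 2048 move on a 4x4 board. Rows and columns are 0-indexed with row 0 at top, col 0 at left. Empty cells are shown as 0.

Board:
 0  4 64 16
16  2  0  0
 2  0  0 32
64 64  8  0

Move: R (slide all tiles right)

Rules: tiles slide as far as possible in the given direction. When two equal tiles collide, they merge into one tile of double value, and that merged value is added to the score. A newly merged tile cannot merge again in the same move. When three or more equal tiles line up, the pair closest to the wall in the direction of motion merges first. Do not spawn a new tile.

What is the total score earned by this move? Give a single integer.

Slide right:
row 0: [0, 4, 64, 16] -> [0, 4, 64, 16]  score +0 (running 0)
row 1: [16, 2, 0, 0] -> [0, 0, 16, 2]  score +0 (running 0)
row 2: [2, 0, 0, 32] -> [0, 0, 2, 32]  score +0 (running 0)
row 3: [64, 64, 8, 0] -> [0, 0, 128, 8]  score +128 (running 128)
Board after move:
  0   4  64  16
  0   0  16   2
  0   0   2  32
  0   0 128   8

Answer: 128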